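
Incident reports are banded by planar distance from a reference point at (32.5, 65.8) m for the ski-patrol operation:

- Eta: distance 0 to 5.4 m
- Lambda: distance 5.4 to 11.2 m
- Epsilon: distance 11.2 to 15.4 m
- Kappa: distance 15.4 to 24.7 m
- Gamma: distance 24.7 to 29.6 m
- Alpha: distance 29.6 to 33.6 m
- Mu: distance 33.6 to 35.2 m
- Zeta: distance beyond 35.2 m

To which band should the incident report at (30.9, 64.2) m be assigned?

Distance = √((30.9−32.5)² + (64.2−65.8)²) = √(2.560 + 2.560) = 2.263 m.
0 ≤ 2.263 < 5.4 → Eta.

Eta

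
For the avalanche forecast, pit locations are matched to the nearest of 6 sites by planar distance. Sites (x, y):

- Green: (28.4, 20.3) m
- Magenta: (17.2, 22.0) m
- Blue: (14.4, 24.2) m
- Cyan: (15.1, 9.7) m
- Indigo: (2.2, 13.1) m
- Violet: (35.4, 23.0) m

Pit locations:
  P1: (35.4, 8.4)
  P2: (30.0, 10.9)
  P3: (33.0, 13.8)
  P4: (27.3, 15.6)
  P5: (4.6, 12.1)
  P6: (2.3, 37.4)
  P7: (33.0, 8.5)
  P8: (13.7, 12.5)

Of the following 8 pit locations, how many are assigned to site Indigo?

P1 → Green
P2 → Green
P3 → Green
P4 → Green
P5 → Indigo
P6 → Blue
P7 → Green
P8 → Cyan
1 of the 8 goes to Indigo.

1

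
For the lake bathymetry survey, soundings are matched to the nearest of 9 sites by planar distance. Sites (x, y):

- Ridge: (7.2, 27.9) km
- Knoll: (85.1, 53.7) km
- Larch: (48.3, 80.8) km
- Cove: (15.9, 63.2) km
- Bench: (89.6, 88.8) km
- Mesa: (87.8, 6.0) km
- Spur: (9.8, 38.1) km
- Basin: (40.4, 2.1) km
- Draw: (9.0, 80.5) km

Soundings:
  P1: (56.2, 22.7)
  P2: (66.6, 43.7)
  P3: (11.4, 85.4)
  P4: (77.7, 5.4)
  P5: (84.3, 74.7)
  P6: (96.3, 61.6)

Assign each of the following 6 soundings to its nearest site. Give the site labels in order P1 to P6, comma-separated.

P1 → Basin (d²=674.00)
P2 → Knoll (d²=442.25)
P3 → Draw (d²=29.77)
P4 → Mesa (d²=102.37)
P5 → Bench (d²=226.90)
P6 → Knoll (d²=187.85)

Basin, Knoll, Draw, Mesa, Bench, Knoll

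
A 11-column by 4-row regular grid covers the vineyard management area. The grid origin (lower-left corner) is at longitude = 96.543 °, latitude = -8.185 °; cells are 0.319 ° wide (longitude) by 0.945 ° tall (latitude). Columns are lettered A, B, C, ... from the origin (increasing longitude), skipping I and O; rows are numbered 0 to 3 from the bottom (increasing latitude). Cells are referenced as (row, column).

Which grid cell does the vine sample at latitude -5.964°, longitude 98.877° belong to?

Column index: ⌊(98.877 − 96.543) / 0.319⌋ = ⌊7.317⌋ = 7 → column H
Row offset from origin: ⌊(-5.964 − -8.185) / 0.945⌋ = ⌊2.350⌋ = 2 → row 2

(2, H)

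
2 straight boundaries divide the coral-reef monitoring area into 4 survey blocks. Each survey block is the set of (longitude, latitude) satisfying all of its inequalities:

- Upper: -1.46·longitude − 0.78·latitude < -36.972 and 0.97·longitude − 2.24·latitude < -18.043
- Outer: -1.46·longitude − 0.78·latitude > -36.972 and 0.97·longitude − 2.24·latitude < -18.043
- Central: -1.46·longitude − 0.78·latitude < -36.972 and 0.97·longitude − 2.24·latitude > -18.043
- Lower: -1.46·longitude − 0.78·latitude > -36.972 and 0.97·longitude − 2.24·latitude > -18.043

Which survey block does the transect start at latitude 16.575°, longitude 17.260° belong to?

Upper

-1.46·17.260 − 0.78·16.575 = -38.128, which is < -36.972
0.97·17.260 − 2.24·16.575 = -20.386, which is < -18.043
This sign pattern matches Upper.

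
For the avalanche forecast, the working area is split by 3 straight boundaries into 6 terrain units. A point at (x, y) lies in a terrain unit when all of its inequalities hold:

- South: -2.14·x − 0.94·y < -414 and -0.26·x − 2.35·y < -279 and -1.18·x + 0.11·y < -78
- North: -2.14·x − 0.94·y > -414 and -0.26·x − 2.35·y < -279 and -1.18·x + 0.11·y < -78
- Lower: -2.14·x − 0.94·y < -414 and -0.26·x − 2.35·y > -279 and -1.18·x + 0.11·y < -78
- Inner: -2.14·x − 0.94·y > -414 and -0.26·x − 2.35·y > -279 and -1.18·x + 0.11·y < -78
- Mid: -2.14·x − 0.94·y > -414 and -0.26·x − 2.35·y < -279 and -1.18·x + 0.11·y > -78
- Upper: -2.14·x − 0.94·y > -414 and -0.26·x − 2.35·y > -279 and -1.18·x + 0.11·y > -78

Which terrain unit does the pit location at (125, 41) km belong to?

-2.14·125 − 0.94·41 = -306.040, which is > -414
-0.26·125 − 2.35·41 = -128.850, which is > -279
-1.18·125 + 0.11·41 = -142.990, which is < -78
This sign pattern matches Inner.

Inner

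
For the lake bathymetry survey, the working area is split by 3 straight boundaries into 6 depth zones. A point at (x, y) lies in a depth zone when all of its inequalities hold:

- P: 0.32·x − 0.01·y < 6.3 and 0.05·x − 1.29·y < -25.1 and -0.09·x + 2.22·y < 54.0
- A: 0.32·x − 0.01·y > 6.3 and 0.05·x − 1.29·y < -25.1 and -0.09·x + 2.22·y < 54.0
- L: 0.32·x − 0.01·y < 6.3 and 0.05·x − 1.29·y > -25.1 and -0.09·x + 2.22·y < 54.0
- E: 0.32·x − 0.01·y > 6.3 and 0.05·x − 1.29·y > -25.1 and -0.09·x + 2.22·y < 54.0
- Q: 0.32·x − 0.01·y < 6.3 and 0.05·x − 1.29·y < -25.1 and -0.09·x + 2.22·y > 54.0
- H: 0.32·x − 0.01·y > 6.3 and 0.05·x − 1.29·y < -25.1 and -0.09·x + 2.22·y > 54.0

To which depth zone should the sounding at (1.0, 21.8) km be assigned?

P

0.32·1.0 − 0.01·21.8 = 0.102, which is < 6.3
0.05·1.0 − 1.29·21.8 = -28.072, which is < -25.1
-0.09·1.0 + 2.22·21.8 = 48.306, which is < 54.0
This sign pattern matches P.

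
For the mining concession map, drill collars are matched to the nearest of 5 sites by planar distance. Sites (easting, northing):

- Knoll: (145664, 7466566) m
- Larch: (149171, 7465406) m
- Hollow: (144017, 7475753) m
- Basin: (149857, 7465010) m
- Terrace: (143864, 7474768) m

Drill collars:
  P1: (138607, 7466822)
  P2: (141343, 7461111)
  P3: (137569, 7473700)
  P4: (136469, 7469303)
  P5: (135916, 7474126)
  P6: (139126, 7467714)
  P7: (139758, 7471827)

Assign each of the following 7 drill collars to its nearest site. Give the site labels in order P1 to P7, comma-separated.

P1 → Knoll (d²=49866785.00)
P2 → Knoll (d²=48428066.00)
P3 → Terrace (d²=40767649.00)
P4 → Terrace (d²=84552250.00)
P5 → Terrace (d²=63582868.00)
P6 → Knoll (d²=44063348.00)
P7 → Terrace (d²=25508717.00)

Knoll, Knoll, Terrace, Terrace, Terrace, Knoll, Terrace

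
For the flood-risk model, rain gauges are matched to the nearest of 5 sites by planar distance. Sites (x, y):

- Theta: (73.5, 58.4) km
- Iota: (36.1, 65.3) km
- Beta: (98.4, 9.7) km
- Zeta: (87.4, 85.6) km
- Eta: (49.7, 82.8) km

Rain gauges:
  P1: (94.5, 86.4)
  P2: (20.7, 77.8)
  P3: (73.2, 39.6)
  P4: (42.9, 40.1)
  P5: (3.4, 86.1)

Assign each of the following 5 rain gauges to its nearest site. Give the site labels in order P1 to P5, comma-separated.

Zeta, Iota, Theta, Iota, Iota

P1 → Zeta (d²=51.05)
P2 → Iota (d²=393.41)
P3 → Theta (d²=353.53)
P4 → Iota (d²=681.28)
P5 → Iota (d²=1501.93)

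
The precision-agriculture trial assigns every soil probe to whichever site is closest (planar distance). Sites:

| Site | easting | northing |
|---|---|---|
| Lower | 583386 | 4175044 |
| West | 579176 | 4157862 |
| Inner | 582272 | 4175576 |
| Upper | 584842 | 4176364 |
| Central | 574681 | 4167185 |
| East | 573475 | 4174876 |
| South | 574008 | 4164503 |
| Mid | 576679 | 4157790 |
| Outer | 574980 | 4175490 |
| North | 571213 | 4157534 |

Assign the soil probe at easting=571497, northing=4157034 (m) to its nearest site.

Squared distances to each site:
Lower: 465708421.000; West: 59652625.000; Inner: 459906389.000; Upper: 551737925.000; Central: 113180657.000; East: 322249448.000; South: 62091082.000; Mid: 27424660.000; Outer: 352755225.000; North: 330656.000.
Minimum at North.

North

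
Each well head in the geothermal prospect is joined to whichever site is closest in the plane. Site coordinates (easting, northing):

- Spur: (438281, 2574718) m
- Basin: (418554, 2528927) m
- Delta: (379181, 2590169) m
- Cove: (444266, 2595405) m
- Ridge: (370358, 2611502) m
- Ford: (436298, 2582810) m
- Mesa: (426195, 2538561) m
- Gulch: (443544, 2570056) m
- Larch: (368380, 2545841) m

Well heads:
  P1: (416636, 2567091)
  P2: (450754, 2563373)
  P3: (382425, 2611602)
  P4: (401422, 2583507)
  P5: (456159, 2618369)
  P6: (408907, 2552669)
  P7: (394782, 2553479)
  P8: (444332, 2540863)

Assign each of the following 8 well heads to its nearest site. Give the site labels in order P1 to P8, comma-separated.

Spur, Gulch, Ridge, Delta, Cove, Mesa, Larch, Mesa

P1 → Spur (d²=526677154.00)
P2 → Gulch (d²=96646589.00)
P3 → Ridge (d²=145622489.00)
P4 → Delta (d²=539044325.00)
P5 → Cove (d²=668788745.00)
P6 → Mesa (d²=497910608.00)
P7 → Larch (d²=755404648.00)
P8 → Mesa (d²=334249973.00)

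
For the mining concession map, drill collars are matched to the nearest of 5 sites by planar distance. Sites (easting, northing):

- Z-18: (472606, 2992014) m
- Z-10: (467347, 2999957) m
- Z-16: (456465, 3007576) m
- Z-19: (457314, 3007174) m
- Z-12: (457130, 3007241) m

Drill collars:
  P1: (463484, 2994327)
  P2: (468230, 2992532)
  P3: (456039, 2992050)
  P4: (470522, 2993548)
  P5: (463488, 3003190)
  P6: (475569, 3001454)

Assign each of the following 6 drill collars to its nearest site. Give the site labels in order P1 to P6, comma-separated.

Z-10, Z-18, Z-10, Z-18, Z-10, Z-10

P1 → Z-10 (d²=46619669.00)
P2 → Z-18 (d²=19417700.00)
P3 → Z-10 (d²=190391513.00)
P4 → Z-18 (d²=6696212.00)
P5 → Z-10 (d²=25344170.00)
P6 → Z-10 (d²=69842293.00)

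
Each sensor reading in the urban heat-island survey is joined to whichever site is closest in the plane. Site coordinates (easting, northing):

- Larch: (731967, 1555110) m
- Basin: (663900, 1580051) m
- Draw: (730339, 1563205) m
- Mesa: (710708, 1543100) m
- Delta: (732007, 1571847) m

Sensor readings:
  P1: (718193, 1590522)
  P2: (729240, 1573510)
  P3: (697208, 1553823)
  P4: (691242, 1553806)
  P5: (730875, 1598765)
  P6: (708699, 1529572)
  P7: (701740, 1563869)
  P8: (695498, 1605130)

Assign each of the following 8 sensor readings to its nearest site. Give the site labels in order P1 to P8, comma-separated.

P1 → Delta (d²=539582221.00)
P2 → Delta (d²=10421858.00)
P3 → Mesa (d²=297232729.00)
P4 → Mesa (d²=493543592.00)
P5 → Delta (d²=725860148.00)
P6 → Mesa (d²=187042865.00)
P7 → Mesa (d²=511776385.00)
P8 → Basin (d²=1627389845.00)

Delta, Delta, Mesa, Mesa, Delta, Mesa, Mesa, Basin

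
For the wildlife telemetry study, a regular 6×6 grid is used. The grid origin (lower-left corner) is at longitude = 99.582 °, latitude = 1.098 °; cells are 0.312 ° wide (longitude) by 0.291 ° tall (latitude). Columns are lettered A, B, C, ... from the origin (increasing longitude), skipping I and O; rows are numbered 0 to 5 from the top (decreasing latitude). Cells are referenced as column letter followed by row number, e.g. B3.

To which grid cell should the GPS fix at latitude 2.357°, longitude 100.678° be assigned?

D1

Column index: ⌊(100.678 − 99.582) / 0.312⌋ = ⌊3.513⌋ = 3 → column D
Row offset from origin: ⌊(2.357 − 1.098) / 0.291⌋ = ⌊4.326⌋ = 4 → row 1 (counted from top)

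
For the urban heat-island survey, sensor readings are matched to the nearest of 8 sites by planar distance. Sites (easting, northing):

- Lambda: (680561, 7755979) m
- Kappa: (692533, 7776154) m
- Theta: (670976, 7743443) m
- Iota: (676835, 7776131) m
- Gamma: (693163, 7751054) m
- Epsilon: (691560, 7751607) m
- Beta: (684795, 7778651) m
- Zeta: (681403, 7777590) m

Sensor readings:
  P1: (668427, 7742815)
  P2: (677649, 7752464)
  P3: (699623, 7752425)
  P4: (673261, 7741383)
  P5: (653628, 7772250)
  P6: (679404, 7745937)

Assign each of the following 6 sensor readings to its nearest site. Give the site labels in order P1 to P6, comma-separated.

Theta, Lambda, Gamma, Theta, Iota, Theta

P1 → Theta (d²=6891785.00)
P2 → Lambda (d²=20834969.00)
P3 → Gamma (d²=43611241.00)
P4 → Theta (d²=9464825.00)
P5 → Iota (d²=553627010.00)
P6 → Theta (d²=77251220.00)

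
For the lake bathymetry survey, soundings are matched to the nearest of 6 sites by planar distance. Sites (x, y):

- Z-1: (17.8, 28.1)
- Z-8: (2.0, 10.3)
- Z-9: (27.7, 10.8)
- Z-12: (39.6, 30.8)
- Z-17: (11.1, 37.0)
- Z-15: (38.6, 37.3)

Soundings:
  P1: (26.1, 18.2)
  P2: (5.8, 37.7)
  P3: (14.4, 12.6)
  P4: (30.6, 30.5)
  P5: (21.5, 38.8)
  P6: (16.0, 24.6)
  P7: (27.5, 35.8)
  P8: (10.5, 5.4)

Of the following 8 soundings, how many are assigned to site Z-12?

P1 → Z-9
P2 → Z-17
P3 → Z-8
P4 → Z-12
P5 → Z-17
P6 → Z-1
P7 → Z-15
P8 → Z-8
1 of the 8 goes to Z-12.

1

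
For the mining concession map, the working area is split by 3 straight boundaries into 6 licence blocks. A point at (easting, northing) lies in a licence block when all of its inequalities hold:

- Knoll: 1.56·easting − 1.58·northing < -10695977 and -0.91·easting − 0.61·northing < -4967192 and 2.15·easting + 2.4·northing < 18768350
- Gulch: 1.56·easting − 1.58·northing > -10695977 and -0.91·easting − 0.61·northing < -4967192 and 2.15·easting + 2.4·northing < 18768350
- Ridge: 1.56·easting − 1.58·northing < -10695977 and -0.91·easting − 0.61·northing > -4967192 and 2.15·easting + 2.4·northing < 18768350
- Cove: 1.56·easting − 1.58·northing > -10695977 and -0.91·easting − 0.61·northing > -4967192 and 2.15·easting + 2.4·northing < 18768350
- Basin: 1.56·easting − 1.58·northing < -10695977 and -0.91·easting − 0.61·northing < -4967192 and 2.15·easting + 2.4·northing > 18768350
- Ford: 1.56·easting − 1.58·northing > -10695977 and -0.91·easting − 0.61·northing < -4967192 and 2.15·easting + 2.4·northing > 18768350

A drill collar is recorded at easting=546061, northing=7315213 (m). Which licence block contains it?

1.56·546061 − 1.58·7315213 = -10706181.380, which is < -10695977
-0.91·546061 − 0.61·7315213 = -4959195.440, which is > -4967192
2.15·546061 + 2.4·7315213 = 18730542.350, which is < 18768350
This sign pattern matches Ridge.

Ridge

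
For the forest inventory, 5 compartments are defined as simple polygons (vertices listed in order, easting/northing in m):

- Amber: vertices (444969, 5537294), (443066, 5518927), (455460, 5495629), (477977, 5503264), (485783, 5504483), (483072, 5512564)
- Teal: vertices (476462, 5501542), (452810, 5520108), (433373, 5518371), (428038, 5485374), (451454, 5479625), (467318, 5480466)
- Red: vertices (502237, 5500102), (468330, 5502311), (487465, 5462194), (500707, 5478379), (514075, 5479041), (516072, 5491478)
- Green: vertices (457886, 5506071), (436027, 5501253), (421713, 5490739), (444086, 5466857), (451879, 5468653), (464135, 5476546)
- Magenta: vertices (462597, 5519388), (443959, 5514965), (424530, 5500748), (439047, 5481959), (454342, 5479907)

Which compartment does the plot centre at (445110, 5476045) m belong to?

Cast a ray rightward from (445110, 5476045). For each polygon, the edges (by vertex number in listed order) whose endpoints lie on opposite sides of northing = 5476045, where each meets that height, and whether that is right or left of the point:
Amber: no edge straddles that height → 0 crossings.
Teal: no edge straddles that height → 0 crossings.
Red: 2–3 at easting≈480858.4 (right), 3–4 at easting≈498797.4 (right) → 2 crossings.
Green: 3–4 at easting≈435478.5 (left), 5–6 at easting≈463357.1 (right) → 1 crossing.
Magenta: no edge straddles that height → 0 crossings.
Only Green has an odd count, so the point is inside Green.

Green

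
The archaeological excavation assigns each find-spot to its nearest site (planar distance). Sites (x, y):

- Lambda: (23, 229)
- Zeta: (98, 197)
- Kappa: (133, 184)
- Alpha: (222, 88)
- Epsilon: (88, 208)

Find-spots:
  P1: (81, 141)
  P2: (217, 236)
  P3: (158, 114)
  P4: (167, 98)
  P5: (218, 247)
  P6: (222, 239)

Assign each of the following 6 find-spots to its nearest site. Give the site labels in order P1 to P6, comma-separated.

P1 → Zeta (d²=3425.00)
P2 → Kappa (d²=9760.00)
P3 → Alpha (d²=4772.00)
P4 → Alpha (d²=3125.00)
P5 → Kappa (d²=11194.00)
P6 → Kappa (d²=10946.00)

Zeta, Kappa, Alpha, Alpha, Kappa, Kappa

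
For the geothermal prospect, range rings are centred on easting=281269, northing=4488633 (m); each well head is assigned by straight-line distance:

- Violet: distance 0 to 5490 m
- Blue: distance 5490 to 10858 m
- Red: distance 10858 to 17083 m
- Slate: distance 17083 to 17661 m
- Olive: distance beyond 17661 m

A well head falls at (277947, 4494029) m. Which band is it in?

Blue

Distance = √((277947−281269)² + (4494029−4488633)²) = √(11035684.000 + 29116816.000) = 6336.600 m.
5490 ≤ 6336.600 < 10858 → Blue.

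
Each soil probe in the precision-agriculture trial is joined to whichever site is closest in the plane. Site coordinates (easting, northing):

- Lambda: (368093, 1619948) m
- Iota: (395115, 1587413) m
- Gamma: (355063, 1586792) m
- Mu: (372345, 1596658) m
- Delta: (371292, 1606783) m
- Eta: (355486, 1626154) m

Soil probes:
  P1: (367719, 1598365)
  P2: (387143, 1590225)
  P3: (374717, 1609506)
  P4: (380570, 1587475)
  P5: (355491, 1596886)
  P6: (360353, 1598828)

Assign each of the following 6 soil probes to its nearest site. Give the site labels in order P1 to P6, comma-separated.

P1 → Mu (d²=24313725.00)
P2 → Iota (d²=71460128.00)
P3 → Delta (d²=19145354.00)
P4 → Mu (d²=151978114.00)
P5 → Gamma (d²=102072020.00)
P6 → Mu (d²=148516964.00)

Mu, Iota, Delta, Mu, Gamma, Mu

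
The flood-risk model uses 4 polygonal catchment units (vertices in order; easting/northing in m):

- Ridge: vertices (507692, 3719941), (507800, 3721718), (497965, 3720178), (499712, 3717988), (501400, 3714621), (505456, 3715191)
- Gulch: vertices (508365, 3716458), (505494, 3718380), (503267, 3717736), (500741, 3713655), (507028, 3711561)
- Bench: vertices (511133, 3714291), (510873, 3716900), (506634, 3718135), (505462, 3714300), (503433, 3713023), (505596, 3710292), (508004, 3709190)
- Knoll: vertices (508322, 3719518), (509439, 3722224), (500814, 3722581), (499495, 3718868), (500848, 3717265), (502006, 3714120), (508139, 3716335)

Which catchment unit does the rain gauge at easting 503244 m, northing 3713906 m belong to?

Cast a ray rightward from (503244, 3713906). For each polygon, the edges (by vertex number in listed order) whose endpoints lie on opposite sides of northing = 3713906, where each meets that height, and whether that is right or left of the point:
Ridge: no edge straddles that height → 0 crossings.
Gulch: 3–4 at easting≈500896.4 (left), 5–1 at easting≈507668.2 (right) → 1 crossing.
Bench: 4–5 at easting≈504836.0 (right), 7–1 at easting≈510896.8 (right) → 2 crossings.
Knoll: no edge straddles that height → 0 crossings.
Only Gulch has an odd count, so the point is inside Gulch.

Gulch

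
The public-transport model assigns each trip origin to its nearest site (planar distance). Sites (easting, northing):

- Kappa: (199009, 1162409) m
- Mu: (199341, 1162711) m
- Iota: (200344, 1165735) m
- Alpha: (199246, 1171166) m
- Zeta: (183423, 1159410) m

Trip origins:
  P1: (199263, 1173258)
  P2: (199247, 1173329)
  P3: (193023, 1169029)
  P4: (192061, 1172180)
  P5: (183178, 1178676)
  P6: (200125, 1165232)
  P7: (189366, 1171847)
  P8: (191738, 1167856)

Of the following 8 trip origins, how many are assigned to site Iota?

1

P1 → Alpha
P2 → Alpha
P3 → Alpha
P4 → Alpha
P5 → Alpha
P6 → Iota
P7 → Alpha
P8 → Alpha
1 of the 8 goes to Iota.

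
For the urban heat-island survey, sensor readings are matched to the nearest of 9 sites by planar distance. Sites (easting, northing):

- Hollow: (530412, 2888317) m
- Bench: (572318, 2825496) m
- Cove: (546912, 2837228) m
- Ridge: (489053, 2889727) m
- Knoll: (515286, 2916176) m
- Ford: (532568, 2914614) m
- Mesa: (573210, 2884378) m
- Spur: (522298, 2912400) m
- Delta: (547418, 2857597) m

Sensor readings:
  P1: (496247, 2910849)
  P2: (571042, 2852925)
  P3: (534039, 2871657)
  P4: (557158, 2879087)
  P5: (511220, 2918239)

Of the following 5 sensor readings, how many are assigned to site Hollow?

P1 → Knoll
P2 → Delta
P3 → Hollow
P4 → Mesa
P5 → Knoll
1 of the 5 goes to Hollow.

1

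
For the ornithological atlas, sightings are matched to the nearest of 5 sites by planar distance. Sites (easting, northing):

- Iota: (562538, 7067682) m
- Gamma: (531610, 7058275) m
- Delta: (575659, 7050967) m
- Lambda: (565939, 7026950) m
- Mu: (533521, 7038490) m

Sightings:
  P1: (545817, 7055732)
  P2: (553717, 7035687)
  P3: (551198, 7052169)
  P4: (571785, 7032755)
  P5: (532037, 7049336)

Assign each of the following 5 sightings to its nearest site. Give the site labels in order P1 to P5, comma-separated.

P1 → Gamma (d²=208305698.00)
P2 → Lambda (d²=225712453.00)
P3 → Iota (d²=369248769.00)
P4 → Lambda (d²=67873741.00)
P5 → Gamma (d²=80088050.00)

Gamma, Lambda, Iota, Lambda, Gamma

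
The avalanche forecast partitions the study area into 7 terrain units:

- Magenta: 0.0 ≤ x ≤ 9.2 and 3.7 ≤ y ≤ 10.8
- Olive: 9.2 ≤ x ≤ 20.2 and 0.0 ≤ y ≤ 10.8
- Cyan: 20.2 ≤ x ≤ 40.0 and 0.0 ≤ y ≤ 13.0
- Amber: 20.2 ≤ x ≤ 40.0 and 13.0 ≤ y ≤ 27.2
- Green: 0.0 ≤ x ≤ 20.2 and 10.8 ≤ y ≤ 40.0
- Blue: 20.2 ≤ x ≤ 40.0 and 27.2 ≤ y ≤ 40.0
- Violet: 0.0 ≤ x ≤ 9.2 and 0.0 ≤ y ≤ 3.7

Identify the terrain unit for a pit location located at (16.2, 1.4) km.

The point has x = 16.2 and y = 1.4.
Only Olive satisfies 9.2 ≤ x ≤ 20.2 and 0.0 ≤ y ≤ 10.8.

Olive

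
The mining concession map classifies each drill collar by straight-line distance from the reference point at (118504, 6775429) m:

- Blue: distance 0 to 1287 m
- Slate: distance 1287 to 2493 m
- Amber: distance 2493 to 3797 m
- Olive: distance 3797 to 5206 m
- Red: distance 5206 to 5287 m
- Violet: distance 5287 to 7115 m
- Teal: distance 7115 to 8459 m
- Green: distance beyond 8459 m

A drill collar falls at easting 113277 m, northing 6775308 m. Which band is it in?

Distance = √((113277−118504)² + (6775308−6775429)²) = √(27321529.000 + 14641.000) = 5228.400 m.
5206 ≤ 5228.400 < 5287 → Red.

Red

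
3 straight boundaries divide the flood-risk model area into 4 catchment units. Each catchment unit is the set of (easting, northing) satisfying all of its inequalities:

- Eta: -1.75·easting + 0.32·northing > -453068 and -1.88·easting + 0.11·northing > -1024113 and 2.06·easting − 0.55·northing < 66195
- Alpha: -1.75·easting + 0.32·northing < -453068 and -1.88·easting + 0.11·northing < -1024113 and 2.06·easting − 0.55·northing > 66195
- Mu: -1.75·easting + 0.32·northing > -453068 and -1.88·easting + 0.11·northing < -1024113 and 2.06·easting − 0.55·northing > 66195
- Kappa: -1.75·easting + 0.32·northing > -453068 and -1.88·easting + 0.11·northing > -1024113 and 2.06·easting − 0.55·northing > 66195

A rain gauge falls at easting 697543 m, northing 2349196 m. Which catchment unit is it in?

-1.75·697543 + 0.32·2349196 = -468957.530, which is < -453068
-1.88·697543 + 0.11·2349196 = -1052969.280, which is < -1024113
2.06·697543 − 0.55·2349196 = 144880.780, which is > 66195
This sign pattern matches Alpha.

Alpha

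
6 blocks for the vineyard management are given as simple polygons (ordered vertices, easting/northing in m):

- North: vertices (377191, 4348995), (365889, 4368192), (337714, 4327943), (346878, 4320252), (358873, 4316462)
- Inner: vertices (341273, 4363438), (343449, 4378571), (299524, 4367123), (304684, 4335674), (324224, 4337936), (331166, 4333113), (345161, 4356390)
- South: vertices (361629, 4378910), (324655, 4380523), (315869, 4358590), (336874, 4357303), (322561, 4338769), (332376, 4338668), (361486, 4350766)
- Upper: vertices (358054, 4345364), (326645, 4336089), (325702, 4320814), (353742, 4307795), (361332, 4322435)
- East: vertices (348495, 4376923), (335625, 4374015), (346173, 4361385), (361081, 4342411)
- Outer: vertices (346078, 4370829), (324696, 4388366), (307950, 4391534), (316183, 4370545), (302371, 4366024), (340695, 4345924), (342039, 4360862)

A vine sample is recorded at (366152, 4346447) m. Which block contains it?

North

Cast a ray rightward from (366152, 4346447). For each polygon, the edges (by vertex number in listed order) whose endpoints lie on opposite sides of northing = 4346447, where each meets that height, and whether that is right or left of the point:
North: 2–3 at easting≈350667.1 (left), 5–1 at easting≈375756.3 (right) → 1 crossing.
Inner: 3–4 at easting≈302916.4 (left), 6–7 at easting≈339182.9 (left) → 0 crossings.
South: 4–5 at easting≈328490.4 (left), 6–7 at easting≈351093.7 (left) → 0 crossings.
Upper: no edge straddles that height → 0 crossings.
East: 3–4 at easting≈357909.9 (left), 4–1 at easting≈359609.1 (left) → 0 crossings.
Outer: 5–6 at easting≈339697.8 (left), 6–7 at easting≈340742.1 (left) → 0 crossings.
Only North has an odd count, so the point is inside North.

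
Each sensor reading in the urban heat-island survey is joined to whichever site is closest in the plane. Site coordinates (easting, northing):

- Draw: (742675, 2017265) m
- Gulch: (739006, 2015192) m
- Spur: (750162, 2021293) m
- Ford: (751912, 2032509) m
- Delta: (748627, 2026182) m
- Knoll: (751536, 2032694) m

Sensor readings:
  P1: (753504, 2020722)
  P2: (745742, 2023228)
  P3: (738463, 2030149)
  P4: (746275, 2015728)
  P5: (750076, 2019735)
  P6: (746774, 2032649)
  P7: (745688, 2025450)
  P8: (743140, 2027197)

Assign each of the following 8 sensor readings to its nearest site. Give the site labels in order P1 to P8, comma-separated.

Spur, Delta, Delta, Draw, Spur, Knoll, Delta, Delta

P1 → Spur (d²=11495005.00)
P2 → Delta (d²=17049341.00)
P3 → Delta (d²=119043985.00)
P4 → Draw (d²=15322369.00)
P5 → Spur (d²=2434760.00)
P6 → Knoll (d²=22678669.00)
P7 → Delta (d²=9173545.00)
P8 → Delta (d²=31137394.00)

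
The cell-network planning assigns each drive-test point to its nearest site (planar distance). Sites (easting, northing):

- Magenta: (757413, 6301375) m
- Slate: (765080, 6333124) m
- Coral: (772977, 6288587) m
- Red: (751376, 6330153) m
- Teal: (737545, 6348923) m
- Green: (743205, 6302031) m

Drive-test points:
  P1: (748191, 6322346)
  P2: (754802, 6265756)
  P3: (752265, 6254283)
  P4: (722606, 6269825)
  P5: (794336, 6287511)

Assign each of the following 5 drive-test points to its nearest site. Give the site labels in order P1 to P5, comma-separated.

Red, Coral, Coral, Green, Coral

P1 → Red (d²=71093474.00)
P2 → Coral (d²=851585186.00)
P3 → Coral (d²=1605751360.00)
P4 → Green (d²=1461545237.00)
P5 → Coral (d²=457364657.00)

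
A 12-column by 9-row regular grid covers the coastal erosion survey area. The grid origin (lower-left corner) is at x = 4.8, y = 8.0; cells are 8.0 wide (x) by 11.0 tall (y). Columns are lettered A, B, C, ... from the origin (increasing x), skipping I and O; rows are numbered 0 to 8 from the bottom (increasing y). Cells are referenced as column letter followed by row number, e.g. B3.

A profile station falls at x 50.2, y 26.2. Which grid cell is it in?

F1

Column index: ⌊(50.2 − 4.8) / 8.0⌋ = ⌊5.675⌋ = 5 → column F
Row offset from origin: ⌊(26.2 − 8.0) / 11.0⌋ = ⌊1.655⌋ = 1 → row 1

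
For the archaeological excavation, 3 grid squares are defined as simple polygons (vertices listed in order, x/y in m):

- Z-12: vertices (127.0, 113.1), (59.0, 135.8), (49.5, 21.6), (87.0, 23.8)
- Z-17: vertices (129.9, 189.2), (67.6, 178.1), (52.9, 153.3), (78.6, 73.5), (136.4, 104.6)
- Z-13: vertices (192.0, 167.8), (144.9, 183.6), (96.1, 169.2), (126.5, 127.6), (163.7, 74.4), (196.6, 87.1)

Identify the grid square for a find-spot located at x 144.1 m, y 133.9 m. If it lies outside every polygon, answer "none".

Cast a ray rightward from (144.1, 133.9). For each polygon, the edges (by vertex number in listed order) whose endpoints lie on opposite sides of y = 133.9, where each meets that height, and whether that is right or left of the point:
Z-12: 1–2 at x≈64.69 (left), 2–3 at x≈58.84 (left) → 0 crossings.
Z-17: 3–4 at x≈59.15 (left), 5–1 at x≈134.15 (left) → 0 crossings.
Z-13: 3–4 at x≈121.90 (left), 6–1 at x≈193.93 (right) → 1 crossing.
Only Z-13 has an odd count, so the point is inside Z-13.

Z-13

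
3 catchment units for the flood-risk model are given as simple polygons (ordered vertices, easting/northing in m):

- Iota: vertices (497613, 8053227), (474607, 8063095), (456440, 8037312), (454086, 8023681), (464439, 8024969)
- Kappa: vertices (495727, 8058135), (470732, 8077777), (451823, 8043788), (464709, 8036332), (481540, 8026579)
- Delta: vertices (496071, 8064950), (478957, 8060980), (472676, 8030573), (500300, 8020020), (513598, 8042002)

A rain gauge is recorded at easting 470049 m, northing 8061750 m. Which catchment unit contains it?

Cast a ray rightward from (470049, 8061750). For each polygon, the edges (by vertex number in listed order) whose endpoints lie on opposite sides of northing = 8061750, where each meets that height, and whether that is right or left of the point:
Iota: 1–2 at easting≈477742.7 (right), 2–3 at easting≈473659.3 (right) → 2 crossings.
Kappa: 1–2 at easting≈491126.8 (right), 2–3 at easting≈461815.7 (left) → 1 crossing.
Delta: 1–2 at easting≈482276.3 (right), 5–1 at easting≈498515.1 (right) → 2 crossings.
Only Kappa has an odd count, so the point is inside Kappa.

Kappa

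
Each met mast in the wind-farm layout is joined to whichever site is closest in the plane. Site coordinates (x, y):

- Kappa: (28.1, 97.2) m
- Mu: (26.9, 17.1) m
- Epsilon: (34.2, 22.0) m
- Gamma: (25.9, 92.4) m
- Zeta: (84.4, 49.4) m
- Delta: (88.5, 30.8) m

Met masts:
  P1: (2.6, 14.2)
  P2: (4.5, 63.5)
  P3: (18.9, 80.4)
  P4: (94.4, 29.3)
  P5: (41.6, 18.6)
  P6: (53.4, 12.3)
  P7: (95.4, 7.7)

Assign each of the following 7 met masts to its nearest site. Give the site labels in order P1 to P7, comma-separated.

P1 → Mu (d²=598.90)
P2 → Gamma (d²=1293.17)
P3 → Gamma (d²=193.00)
P4 → Delta (d²=37.06)
P5 → Epsilon (d²=66.32)
P6 → Epsilon (d²=462.73)
P7 → Delta (d²=581.22)

Mu, Gamma, Gamma, Delta, Epsilon, Epsilon, Delta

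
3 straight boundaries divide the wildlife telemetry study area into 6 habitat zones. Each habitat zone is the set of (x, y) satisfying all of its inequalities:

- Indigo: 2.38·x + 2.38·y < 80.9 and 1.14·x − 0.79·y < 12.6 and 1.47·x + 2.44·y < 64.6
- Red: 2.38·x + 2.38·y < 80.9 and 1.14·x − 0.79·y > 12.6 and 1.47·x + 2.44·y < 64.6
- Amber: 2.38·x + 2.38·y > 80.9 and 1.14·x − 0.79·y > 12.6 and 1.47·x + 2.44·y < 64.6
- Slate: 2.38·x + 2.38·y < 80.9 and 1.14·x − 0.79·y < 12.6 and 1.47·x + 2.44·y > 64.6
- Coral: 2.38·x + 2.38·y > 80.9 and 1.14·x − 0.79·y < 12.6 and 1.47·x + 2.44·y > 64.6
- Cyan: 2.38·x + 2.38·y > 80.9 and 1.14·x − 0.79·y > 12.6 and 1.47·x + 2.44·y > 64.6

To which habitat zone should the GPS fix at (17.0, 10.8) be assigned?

Indigo

2.38·17.0 + 2.38·10.8 = 66.164, which is < 80.9
1.14·17.0 − 0.79·10.8 = 10.848, which is < 12.6
1.47·17.0 + 2.44·10.8 = 51.342, which is < 64.6
This sign pattern matches Indigo.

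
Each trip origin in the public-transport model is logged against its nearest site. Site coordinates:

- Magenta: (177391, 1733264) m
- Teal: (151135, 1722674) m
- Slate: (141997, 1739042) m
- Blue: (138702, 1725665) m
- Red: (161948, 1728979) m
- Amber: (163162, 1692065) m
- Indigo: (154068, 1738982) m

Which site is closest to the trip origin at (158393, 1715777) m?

Teal

Squared distances to each site:
Magenta: 666719173.000; Teal: 100247173.000; Slate: 810089041.000; Blue: 485508025.000; Red: 186930829.000; Amber: 585002305.000; Indigo: 557177650.000.
Minimum at Teal.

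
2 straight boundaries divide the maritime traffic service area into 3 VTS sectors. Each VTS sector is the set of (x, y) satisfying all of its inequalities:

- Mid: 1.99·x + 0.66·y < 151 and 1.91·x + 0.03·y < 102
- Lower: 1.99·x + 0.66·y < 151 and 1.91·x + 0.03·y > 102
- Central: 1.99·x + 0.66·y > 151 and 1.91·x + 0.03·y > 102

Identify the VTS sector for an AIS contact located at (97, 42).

1.99·97 + 0.66·42 = 220.750, which is > 151
1.91·97 + 0.03·42 = 186.530, which is > 102
This sign pattern matches Central.

Central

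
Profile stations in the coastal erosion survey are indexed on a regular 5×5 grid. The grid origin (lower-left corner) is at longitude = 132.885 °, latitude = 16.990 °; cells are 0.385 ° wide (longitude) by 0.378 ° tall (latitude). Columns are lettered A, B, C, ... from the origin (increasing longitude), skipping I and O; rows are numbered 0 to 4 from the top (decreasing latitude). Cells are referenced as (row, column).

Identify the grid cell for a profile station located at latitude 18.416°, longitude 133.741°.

(1, C)

Column index: ⌊(133.741 − 132.885) / 0.385⌋ = ⌊2.223⌋ = 2 → column C
Row offset from origin: ⌊(18.416 − 16.990) / 0.378⌋ = ⌊3.772⌋ = 3 → row 1 (counted from top)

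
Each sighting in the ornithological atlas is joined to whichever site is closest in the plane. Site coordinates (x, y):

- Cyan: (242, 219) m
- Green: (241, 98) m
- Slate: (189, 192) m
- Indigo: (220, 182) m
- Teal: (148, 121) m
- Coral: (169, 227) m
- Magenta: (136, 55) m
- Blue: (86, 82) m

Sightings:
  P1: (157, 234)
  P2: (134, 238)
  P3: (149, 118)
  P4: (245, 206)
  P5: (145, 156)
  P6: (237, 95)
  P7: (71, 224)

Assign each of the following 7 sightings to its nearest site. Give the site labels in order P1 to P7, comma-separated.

Coral, Coral, Teal, Cyan, Teal, Green, Coral

P1 → Coral (d²=193.00)
P2 → Coral (d²=1346.00)
P3 → Teal (d²=10.00)
P4 → Cyan (d²=178.00)
P5 → Teal (d²=1234.00)
P6 → Green (d²=25.00)
P7 → Coral (d²=9613.00)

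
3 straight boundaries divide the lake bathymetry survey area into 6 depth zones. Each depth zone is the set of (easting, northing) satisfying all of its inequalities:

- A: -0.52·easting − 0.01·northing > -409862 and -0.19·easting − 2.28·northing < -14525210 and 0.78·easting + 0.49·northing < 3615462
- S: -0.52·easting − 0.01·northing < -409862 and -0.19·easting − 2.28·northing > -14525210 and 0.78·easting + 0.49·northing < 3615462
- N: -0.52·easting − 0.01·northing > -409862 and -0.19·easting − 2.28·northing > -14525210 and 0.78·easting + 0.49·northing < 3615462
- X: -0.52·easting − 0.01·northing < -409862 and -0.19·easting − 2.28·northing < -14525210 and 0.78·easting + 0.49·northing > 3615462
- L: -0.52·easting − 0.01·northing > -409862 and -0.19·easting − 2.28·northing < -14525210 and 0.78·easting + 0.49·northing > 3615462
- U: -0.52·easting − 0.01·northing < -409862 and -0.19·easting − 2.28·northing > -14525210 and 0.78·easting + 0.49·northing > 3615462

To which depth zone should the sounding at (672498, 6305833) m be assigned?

S

-0.52·672498 − 0.01·6305833 = -412757.290, which is < -409862
-0.19·672498 − 2.28·6305833 = -14505073.860, which is > -14525210
0.78·672498 + 0.49·6305833 = 3614406.610, which is < 3615462
This sign pattern matches S.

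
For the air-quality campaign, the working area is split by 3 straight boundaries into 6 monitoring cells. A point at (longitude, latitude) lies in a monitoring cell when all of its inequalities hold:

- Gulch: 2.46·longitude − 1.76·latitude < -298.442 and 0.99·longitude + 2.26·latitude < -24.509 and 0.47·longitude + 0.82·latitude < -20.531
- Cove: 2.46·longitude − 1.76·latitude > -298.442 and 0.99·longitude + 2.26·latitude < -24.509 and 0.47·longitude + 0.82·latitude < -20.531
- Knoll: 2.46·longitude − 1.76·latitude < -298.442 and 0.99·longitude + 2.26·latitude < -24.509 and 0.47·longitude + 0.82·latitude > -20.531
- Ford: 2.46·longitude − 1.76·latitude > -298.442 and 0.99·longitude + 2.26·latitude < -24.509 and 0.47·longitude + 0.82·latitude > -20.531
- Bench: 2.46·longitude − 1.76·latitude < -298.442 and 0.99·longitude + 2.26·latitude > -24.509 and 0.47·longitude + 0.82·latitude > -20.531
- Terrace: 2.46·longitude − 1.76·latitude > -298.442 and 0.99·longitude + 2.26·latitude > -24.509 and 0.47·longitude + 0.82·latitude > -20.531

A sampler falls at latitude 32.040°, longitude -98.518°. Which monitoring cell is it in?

Knoll

2.46·-98.518 − 1.76·32.040 = -298.745, which is < -298.442
0.99·-98.518 + 2.26·32.040 = -25.122, which is < -24.509
0.47·-98.518 + 0.82·32.040 = -20.031, which is > -20.531
This sign pattern matches Knoll.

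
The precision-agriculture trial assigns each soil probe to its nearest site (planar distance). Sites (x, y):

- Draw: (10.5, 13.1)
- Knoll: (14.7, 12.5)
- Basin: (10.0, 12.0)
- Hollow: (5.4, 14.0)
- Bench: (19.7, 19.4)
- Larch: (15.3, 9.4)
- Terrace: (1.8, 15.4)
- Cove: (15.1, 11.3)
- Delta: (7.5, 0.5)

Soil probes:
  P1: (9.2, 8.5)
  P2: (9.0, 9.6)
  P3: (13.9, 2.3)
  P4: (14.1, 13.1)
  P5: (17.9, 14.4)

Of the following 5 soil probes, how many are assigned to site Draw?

0

P1 → Basin
P2 → Basin
P3 → Delta
P4 → Knoll
P5 → Knoll
0 of the 5 go to Draw.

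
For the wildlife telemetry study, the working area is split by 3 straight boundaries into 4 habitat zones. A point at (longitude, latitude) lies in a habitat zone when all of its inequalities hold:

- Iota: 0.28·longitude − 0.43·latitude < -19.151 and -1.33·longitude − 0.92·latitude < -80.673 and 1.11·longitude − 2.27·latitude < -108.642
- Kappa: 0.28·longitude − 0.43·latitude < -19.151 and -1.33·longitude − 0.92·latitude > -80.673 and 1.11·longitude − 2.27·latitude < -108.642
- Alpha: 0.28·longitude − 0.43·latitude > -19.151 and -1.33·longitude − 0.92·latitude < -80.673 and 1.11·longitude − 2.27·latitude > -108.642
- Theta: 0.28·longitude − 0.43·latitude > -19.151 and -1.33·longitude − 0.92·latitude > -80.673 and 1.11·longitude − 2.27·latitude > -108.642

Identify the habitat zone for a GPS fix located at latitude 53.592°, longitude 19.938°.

0.28·19.938 − 0.43·53.592 = -17.462, which is > -19.151
-1.33·19.938 − 0.92·53.592 = -75.822, which is > -80.673
1.11·19.938 − 2.27·53.592 = -99.523, which is > -108.642
This sign pattern matches Theta.

Theta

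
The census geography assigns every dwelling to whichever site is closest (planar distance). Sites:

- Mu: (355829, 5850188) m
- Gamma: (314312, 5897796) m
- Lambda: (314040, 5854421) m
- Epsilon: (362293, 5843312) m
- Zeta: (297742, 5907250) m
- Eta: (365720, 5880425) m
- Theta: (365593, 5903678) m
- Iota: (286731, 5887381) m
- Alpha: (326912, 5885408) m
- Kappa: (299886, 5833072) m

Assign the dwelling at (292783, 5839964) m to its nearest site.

Squared distances to each site:
Mu: 4079328292.000; Gamma: 3808038065.000; Lambda: 660864898.000; Epsilon: 4842849204.000; Zeta: 4551997477.000; Eta: 6956898490.000; Theta: 9360769896.000; Iota: 2284998593.000; Alpha: 3229945777.000; Kappa: 97952273.000.
Minimum at Kappa.

Kappa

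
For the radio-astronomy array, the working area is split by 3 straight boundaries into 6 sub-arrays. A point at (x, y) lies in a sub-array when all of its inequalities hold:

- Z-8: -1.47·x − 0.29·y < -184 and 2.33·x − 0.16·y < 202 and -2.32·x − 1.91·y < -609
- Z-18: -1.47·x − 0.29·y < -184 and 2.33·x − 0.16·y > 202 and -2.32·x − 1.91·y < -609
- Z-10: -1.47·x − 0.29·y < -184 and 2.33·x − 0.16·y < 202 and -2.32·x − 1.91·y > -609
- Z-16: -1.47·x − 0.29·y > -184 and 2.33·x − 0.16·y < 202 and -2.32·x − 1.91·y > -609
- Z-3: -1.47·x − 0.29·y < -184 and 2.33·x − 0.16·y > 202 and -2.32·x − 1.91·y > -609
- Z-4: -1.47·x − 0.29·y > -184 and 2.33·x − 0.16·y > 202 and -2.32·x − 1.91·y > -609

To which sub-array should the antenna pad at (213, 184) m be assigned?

Z-18

-1.47·213 − 0.29·184 = -366.470, which is < -184
2.33·213 − 0.16·184 = 466.850, which is > 202
-2.32·213 − 1.91·184 = -845.600, which is < -609
This sign pattern matches Z-18.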